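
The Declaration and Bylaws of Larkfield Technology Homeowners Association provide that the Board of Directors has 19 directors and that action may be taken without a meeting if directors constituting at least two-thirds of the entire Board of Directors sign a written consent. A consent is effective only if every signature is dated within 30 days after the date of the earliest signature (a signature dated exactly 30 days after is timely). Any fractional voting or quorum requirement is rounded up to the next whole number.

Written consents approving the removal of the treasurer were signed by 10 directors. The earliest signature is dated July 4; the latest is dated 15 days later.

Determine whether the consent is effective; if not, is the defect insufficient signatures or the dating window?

Signatures required: at least two-thirds of 19 — 2/3 of 19 = 12.67, rounded up to 13, so 13 needed; 10 signed. Insufficient.
Dating window: the latest signature is 15 days after the earliest; the limit is 30 days. Within the window.

Not effective — insufficient signatures.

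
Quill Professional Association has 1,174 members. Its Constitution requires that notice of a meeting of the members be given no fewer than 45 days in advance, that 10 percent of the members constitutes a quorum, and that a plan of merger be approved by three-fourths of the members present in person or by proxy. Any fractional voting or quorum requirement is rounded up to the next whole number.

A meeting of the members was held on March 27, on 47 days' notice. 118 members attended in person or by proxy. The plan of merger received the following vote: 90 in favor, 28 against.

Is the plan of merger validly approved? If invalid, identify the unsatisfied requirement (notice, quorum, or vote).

Valid — all requirements satisfied.

Notice: 47 days given; 45 required. Satisfied.
Quorum: 10% of 1,174 = 117.40, rounded up to 118; 118 present. Satisfied.
Vote: requires three-fourths of those present (118); 3/4 of 118 = 88.50, rounded up to 89, so 89 needed; 90 in favor. Satisfied.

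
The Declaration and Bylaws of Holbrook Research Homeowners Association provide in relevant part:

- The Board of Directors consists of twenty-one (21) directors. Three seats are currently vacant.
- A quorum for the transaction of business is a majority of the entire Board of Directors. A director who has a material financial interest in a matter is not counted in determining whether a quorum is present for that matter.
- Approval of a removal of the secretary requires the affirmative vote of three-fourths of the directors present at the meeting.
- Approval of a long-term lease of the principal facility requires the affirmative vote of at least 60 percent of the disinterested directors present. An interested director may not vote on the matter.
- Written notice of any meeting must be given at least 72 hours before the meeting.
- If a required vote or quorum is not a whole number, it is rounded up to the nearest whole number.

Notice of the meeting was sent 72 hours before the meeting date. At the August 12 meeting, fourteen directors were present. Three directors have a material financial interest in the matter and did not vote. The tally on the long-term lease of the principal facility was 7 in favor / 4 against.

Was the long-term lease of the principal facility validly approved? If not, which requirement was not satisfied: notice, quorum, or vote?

Notice: 72 hours given; 72 required (72 ≥ 72). Satisfied.
Quorum: 14 present, but the 3 interested directors do not count, leaving 11. Quorum is 11. Satisfied.
Vote: the long-term lease of the principal facility requires three-fifths of the disinterested directors present (14 − 3 = 11). 3/5 of 11 = 6.60, rounded up to 7, so 7 affirmative votes are needed; 7 voted in favor. Satisfied.

Valid — all requirements satisfied.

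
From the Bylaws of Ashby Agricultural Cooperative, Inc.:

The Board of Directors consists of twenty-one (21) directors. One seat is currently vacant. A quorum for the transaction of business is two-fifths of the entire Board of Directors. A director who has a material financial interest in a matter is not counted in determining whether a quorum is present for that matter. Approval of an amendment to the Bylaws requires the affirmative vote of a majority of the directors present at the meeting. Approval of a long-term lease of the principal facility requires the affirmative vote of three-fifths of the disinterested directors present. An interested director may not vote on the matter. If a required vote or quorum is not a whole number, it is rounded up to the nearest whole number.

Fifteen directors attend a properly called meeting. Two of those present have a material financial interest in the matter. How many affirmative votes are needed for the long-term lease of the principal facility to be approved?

The long-term lease of the principal facility requires three-fifths of the disinterested directors present (15 − 2 = 13).
3/5 of 13 = 7.80, rounded up to 8.

8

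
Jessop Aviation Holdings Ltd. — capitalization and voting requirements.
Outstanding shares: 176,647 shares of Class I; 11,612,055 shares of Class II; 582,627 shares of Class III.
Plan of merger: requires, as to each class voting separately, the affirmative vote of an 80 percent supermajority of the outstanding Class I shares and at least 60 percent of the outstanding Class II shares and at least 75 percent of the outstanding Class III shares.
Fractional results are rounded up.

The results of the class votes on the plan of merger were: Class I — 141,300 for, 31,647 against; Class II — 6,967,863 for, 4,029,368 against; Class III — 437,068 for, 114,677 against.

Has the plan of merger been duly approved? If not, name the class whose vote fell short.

Not approved — the Class I shares did not give the required vote.

Class I: 4/5 of 176647 = 141317.60, rounded up to 141318; 141,318 required, 141,300 in favor — not approved.
Class II: 3/5 of 11612055 = 6967233; 6,967,233 required, 6,967,863 in favor — approved.
Class III: 3/4 of 582627 = 436970.25, rounded up to 436971; 436,971 required, 437,068 in favor — approved.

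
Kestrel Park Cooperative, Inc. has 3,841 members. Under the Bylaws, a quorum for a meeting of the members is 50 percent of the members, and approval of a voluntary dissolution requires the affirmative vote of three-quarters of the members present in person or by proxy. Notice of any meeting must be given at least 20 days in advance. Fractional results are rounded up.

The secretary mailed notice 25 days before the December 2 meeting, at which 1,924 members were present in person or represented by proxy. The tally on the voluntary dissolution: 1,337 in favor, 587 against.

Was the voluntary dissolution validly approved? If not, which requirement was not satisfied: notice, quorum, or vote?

Notice: 25 days given; 20 required. Satisfied.
Quorum: 50% of 3,841 = 1,920.50, rounded up to 1,921; 1,924 present. Satisfied.
Vote: requires three-fourths of those present (1,924); 3/4 of 1924 = 1443, so 1,443 needed; 1,337 in favor. Not satisfied.

Invalid — vote requirement not satisfied.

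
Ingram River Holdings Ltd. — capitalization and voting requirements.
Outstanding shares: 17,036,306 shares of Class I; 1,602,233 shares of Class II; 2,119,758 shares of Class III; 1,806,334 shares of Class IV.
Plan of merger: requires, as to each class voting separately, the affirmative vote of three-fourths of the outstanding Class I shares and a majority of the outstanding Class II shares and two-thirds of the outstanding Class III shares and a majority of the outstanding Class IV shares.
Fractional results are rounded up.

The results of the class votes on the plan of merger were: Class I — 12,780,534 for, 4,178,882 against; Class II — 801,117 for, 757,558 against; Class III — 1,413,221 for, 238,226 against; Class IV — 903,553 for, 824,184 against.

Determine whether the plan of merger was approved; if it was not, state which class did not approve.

Class I: 3/4 of 17036306 = 12777229.50, rounded up to 12777230; 12,777,230 required, 12,780,534 in favor — approved.
Class II: a majority of 1602233 is 801117; 801,117 required, 801,117 in favor — approved.
Class III: 2/3 of 2119758 = 1413172; 1,413,172 required, 1,413,221 in favor — approved.
Class IV: a majority of 1806334 is 903168; 903,168 required, 903,553 in favor — approved.

Approved — every class gave the required vote.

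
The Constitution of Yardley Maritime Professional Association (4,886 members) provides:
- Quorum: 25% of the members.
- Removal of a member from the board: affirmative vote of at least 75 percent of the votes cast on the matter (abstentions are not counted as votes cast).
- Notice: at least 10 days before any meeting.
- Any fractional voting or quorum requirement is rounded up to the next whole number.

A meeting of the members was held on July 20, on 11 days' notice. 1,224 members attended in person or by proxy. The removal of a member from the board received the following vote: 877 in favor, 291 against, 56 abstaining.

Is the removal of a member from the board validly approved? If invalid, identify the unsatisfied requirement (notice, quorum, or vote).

Notice: 11 days given; 10 required. Satisfied.
Quorum: 25% of 4,886 = 1,221.50, rounded up to 1,222; 1,224 present. Satisfied.
Vote: requires three-fourths of the votes cast (1,224 − 56 abstaining = 1,168); 3/4 of 1168 = 876, so 876 needed; 877 in favor. Satisfied.

Valid — all requirements satisfied.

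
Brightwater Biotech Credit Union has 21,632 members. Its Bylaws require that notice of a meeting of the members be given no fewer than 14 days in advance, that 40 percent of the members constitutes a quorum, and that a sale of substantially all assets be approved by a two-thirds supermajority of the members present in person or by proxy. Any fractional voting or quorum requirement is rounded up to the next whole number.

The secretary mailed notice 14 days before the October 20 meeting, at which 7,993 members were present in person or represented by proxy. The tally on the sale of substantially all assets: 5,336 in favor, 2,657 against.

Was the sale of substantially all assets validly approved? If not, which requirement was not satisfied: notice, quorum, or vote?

Notice: 14 days given; 14 required. Satisfied.
Quorum: 40% of 21,632 = 8,652.80, rounded up to 8,653; 7,993 present. Not satisfied.
Vote: requires two-thirds of those present (7,993); 2/3 of 7993 = 5328.67, rounded up to 5329, so 5,329 needed; 5,336 in favor. Satisfied.

Invalid — quorum requirement not satisfied.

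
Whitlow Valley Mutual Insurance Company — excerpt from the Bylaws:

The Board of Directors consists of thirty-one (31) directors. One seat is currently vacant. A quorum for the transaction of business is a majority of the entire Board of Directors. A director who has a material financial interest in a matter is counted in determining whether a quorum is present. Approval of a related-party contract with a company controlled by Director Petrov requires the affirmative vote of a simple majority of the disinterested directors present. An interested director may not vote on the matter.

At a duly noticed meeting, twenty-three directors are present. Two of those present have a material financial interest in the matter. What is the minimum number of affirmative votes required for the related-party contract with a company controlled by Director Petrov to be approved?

11

The related-party contract with a company controlled by Director Petrov requires a majority of the disinterested directors present (23 − 2 = 21).
A majority of 21 is 11.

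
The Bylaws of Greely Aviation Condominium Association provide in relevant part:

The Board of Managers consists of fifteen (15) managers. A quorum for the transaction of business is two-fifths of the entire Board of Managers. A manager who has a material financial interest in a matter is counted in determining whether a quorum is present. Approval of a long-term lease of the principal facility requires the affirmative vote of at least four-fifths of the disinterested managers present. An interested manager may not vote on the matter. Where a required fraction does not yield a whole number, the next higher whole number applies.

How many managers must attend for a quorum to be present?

6

2/5 of 15 = 6.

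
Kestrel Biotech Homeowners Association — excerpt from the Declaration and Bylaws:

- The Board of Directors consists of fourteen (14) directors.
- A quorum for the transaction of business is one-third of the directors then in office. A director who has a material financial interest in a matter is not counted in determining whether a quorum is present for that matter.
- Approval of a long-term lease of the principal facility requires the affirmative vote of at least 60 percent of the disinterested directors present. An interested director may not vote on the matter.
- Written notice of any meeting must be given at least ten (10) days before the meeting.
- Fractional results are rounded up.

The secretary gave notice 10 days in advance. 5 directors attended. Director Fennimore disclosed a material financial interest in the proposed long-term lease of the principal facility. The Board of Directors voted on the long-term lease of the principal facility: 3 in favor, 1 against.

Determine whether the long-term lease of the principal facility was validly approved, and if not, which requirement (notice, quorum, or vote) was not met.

Invalid — quorum requirement not satisfied.

Notice: 10 days given; 10 required (10 ≥ 10). Satisfied.
Quorum: 5 present, but the 1 interested director does not count, leaving 4. Quorum is 5. Not satisfied.
Vote: the long-term lease of the principal facility requires three-fifths of the disinterested directors present (5 − 1 = 4). 3/5 of 4 = 2.40, rounded up to 3, so 3 affirmative votes are needed; 3 voted in favor. Satisfied. (Moot — without a quorum no business can be validly transacted.)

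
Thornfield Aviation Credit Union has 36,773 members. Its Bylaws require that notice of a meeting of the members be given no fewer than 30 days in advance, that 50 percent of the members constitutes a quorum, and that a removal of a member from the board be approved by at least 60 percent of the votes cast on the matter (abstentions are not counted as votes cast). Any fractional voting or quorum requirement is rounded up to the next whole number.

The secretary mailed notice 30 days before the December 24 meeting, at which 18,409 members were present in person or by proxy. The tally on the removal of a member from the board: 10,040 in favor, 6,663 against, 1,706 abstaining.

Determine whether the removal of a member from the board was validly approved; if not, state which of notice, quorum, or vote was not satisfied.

Notice: 30 days given; 30 required. Satisfied.
Quorum: 50% of 36,773 = 18,386.50, rounded up to 18,387; 18,409 present. Satisfied.
Vote: requires three-fifths of the votes cast (18,409 − 1,706 abstaining = 16,703); 3/5 of 16703 = 10021.80, rounded up to 10022, so 10,022 needed; 10,040 in favor. Satisfied.

Valid — all requirements satisfied.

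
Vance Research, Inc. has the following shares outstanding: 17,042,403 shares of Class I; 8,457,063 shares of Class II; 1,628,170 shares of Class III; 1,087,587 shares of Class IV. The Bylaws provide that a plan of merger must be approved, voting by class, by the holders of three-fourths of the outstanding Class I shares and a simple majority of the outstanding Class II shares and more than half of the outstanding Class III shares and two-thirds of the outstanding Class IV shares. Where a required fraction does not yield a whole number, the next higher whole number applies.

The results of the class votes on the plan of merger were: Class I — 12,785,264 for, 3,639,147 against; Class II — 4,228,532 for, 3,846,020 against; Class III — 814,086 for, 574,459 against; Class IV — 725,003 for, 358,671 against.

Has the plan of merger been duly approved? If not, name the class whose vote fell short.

Class I: 3/4 of 17042403 = 12781802.25, rounded up to 12781803; 12,781,803 required, 12,785,264 in favor — approved.
Class II: a majority of 8457063 is 4228532; 4,228,532 required, 4,228,532 in favor — approved.
Class III: a majority of 1628170 is 814086; 814,086 required, 814,086 in favor — approved.
Class IV: 2/3 of 1087587 = 725058; 725,058 required, 725,003 in favor — not approved.

Not approved — the Class IV shares did not give the required vote.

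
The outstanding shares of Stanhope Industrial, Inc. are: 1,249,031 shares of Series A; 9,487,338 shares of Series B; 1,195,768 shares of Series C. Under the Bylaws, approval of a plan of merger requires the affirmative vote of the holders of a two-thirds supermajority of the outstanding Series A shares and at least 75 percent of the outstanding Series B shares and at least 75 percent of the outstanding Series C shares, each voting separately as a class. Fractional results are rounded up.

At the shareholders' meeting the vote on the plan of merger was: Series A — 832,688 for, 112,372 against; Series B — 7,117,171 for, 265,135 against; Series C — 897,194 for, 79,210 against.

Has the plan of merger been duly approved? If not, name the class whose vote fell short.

Series A: 2/3 of 1249031 = 832687.33, rounded up to 832688; 832,688 required, 832,688 in favor — approved.
Series B: 3/4 of 9487338 = 7115503.50, rounded up to 7115504; 7,115,504 required, 7,117,171 in favor — approved.
Series C: 3/4 of 1195768 = 896826; 896,826 required, 897,194 in favor — approved.

Approved — every class gave the required vote.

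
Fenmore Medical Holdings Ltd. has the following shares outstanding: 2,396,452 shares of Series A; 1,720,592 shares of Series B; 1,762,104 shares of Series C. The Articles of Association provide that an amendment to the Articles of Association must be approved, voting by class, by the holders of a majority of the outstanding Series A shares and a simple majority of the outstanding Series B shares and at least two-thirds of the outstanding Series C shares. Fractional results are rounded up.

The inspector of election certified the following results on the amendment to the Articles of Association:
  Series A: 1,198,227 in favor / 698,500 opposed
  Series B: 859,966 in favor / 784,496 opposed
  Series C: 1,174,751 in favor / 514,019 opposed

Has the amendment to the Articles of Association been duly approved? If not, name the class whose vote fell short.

Series A: a majority of 2396452 is 1198227; 1,198,227 required, 1,198,227 in favor — approved.
Series B: a majority of 1720592 is 860297; 860,297 required, 859,966 in favor — not approved.
Series C: 2/3 of 1762104 = 1174736; 1,174,736 required, 1,174,751 in favor — approved.

Not approved — the Series B shares did not give the required vote.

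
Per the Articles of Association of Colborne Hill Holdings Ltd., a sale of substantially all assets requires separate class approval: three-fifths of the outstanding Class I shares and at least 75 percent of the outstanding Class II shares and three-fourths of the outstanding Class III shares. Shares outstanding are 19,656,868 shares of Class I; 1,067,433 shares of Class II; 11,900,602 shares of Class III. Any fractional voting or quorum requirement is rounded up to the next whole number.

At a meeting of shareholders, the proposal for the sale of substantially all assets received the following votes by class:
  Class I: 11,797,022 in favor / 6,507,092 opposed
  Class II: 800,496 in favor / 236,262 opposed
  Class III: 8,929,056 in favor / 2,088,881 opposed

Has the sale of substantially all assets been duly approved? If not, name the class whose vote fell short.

Not approved — the Class II shares did not give the required vote.

Class I: 3/5 of 19656868 = 11794120.80, rounded up to 11794121; 11,794,121 required, 11,797,022 in favor — approved.
Class II: 3/4 of 1067433 = 800574.75, rounded up to 800575; 800,575 required, 800,496 in favor — not approved.
Class III: 3/4 of 11900602 = 8925451.50, rounded up to 8925452; 8,925,452 required, 8,929,056 in favor — approved.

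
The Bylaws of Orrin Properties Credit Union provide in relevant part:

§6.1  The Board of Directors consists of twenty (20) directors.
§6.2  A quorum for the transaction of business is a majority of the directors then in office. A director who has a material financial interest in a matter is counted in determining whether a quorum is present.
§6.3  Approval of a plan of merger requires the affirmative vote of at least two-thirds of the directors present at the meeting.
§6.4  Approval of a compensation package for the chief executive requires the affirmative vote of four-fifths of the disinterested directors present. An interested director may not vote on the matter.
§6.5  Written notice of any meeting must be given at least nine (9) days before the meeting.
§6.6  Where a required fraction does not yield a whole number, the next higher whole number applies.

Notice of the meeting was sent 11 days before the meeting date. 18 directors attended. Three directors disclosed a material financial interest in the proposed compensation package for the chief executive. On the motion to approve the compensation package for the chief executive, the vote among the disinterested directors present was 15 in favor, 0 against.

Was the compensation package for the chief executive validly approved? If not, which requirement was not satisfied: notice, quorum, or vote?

Valid — all requirements satisfied.

Notice: 11 days given; 9 required (11 ≥ 9). Satisfied.
Quorum: 18 present (interested directors count toward quorum); quorum is 11. Satisfied.
Vote: the compensation package for the chief executive requires four-fifths of the disinterested directors present (18 − 3 = 15). 4/5 of 15 = 12, so 12 affirmative votes are needed; 15 voted in favor. Satisfied.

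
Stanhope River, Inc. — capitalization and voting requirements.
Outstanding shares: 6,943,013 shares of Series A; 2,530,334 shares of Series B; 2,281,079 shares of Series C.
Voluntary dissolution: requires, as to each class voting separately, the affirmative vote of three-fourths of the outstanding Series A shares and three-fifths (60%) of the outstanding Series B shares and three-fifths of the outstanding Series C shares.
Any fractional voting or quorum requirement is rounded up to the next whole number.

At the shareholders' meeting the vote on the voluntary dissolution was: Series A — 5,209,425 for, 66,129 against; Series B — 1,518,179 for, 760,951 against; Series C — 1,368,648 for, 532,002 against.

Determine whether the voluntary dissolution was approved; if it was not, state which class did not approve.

Not approved — the Series B shares did not give the required vote.

Series A: 3/4 of 6943013 = 5207259.75, rounded up to 5207260; 5,207,260 required, 5,209,425 in favor — approved.
Series B: 3/5 of 2530334 = 1518200.40, rounded up to 1518201; 1,518,201 required, 1,518,179 in favor — not approved.
Series C: 3/5 of 2281079 = 1368647.40, rounded up to 1368648; 1,368,648 required, 1,368,648 in favor — approved.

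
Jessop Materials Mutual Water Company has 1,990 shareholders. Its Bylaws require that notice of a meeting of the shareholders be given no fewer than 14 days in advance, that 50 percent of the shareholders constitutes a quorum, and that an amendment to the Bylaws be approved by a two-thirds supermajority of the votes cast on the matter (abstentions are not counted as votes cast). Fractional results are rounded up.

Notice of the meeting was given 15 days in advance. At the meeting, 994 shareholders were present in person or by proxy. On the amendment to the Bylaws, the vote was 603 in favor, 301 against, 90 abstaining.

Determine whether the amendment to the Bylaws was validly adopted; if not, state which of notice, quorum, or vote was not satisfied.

Invalid — quorum requirement not satisfied.

Notice: 15 days given; 14 required. Satisfied.
Quorum: 50% of 1,990 = 995; 994 present. Not satisfied.
Vote: requires two-thirds of the votes cast (994 − 90 abstaining = 904); 2/3 of 904 = 602.67, rounded up to 603, so 603 needed; 603 in favor. Satisfied.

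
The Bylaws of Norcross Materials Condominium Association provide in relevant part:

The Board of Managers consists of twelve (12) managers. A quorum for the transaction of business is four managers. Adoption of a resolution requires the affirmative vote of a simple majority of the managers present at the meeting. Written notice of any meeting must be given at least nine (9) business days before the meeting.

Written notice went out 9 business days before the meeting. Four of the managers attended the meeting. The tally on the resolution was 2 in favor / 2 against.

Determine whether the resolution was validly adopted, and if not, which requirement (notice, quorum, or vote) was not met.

Notice: 9 business days given; 9 required (9 ≥ 9). Satisfied.
Quorum: 4 present; quorum is 4. Satisfied.
Vote: the resolution requires a majority of the managers present (4). A majority of 4 is 3, so 3 affirmative votes are needed; 2 voted in favor. Not satisfied.

Invalid — vote requirement not satisfied.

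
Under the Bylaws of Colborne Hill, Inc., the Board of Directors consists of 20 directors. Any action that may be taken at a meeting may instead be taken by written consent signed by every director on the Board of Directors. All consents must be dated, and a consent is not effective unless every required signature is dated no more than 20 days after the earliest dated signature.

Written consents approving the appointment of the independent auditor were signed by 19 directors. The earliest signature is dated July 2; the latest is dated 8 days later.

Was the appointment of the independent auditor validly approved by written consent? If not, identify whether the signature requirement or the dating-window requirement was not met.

Signatures required: all of 20 — unanimous means all 20, so 20 needed; 19 signed. Insufficient.
Dating window: the latest signature is 8 days after the earliest; the limit is 20 days. Within the window.

Not effective — insufficient signatures.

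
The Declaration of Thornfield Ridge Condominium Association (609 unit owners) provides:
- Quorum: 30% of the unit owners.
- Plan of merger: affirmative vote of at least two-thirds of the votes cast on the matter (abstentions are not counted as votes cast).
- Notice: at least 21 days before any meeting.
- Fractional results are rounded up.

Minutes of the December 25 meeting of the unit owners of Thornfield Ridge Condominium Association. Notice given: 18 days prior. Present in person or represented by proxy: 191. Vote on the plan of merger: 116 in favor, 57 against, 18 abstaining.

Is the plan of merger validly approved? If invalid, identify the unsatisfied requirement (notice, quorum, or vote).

Notice: 18 days given; 21 required. Not satisfied.
Quorum: 30% of 609 = 182.70, rounded up to 183; 191 present. Satisfied.
Vote: requires two-thirds of the votes cast (191 − 18 abstaining = 173); 2/3 of 173 = 115.33, rounded up to 116, so 116 needed; 116 in favor. Satisfied.

Invalid — notice requirement not satisfied.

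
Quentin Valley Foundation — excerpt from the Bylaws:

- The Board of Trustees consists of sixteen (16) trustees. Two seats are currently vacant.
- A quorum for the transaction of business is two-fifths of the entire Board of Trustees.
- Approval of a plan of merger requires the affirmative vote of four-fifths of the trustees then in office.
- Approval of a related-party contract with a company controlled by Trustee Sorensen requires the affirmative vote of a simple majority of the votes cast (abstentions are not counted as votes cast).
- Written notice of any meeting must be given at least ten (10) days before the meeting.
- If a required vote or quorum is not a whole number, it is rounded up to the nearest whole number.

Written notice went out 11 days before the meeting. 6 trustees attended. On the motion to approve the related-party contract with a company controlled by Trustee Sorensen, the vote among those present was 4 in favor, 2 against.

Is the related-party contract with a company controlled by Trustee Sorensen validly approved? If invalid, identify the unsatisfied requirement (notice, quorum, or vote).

Notice: 11 days given; 10 required (11 ≥ 10). Satisfied.
Quorum: 6 present; quorum is 7. Not satisfied.
Vote: the related-party contract with a company controlled by Trustee Sorensen requires a majority of the votes cast (6). A majority of 6 is 4, so 4 affirmative votes are needed; 4 voted in favor. Satisfied. (Moot — without a quorum no business can be validly transacted.)

Invalid — quorum requirement not satisfied.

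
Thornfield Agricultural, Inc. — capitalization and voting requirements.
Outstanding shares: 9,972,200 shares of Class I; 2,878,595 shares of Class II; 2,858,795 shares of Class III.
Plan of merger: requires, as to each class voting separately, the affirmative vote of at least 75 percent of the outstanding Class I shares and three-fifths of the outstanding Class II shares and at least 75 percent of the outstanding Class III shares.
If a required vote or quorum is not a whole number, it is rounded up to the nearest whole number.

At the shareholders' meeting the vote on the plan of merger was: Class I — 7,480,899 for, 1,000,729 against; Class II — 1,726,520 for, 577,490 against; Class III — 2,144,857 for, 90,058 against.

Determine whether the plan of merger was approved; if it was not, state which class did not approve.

Not approved — the Class II shares did not give the required vote.

Class I: 3/4 of 9972200 = 7479150; 7,479,150 required, 7,480,899 in favor — approved.
Class II: 3/5 of 2878595 = 1727157; 1,727,157 required, 1,726,520 in favor — not approved.
Class III: 3/4 of 2858795 = 2144096.25, rounded up to 2144097; 2,144,097 required, 2,144,857 in favor — approved.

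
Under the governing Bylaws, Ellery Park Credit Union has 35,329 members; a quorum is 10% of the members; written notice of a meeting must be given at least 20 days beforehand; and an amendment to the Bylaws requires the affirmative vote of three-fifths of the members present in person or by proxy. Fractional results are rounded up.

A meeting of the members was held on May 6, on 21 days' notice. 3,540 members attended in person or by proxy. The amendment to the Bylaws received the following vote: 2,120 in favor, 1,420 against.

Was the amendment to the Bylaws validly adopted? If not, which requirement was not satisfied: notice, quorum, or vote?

Notice: 21 days given; 20 required. Satisfied.
Quorum: 10% of 35,329 = 3,532.90, rounded up to 3,533; 3,540 present. Satisfied.
Vote: requires three-fifths of those present (3,540); 3/5 of 3540 = 2124, so 2,124 needed; 2,120 in favor. Not satisfied.

Invalid — vote requirement not satisfied.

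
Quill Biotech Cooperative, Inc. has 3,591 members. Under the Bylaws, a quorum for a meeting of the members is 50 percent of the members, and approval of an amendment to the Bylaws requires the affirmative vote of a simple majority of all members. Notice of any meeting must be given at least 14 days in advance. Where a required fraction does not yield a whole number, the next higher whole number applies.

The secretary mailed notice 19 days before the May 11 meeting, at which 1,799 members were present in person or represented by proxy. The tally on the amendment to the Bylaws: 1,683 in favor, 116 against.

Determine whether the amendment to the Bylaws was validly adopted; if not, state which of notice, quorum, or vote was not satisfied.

Notice: 19 days given; 14 required. Satisfied.
Quorum: 50% of 3,591 = 1,795.50, rounded up to 1,796; 1,799 present. Satisfied.
Vote: requires a majority of all members (3,591); a majority of 3591 is 1796, so 1,796 needed; 1,683 in favor. Not satisfied.

Invalid — vote requirement not satisfied.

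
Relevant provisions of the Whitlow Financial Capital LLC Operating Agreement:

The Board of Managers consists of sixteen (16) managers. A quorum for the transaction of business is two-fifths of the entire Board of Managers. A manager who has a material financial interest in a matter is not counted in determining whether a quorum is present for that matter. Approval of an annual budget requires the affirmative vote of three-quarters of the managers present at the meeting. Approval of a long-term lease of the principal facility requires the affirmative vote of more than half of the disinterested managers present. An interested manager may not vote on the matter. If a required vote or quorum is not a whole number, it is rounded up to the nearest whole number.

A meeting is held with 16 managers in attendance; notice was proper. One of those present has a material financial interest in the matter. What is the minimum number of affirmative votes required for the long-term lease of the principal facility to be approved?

8

The long-term lease of the principal facility requires a majority of the disinterested managers present (16 − 1 = 15).
A majority of 15 is 8.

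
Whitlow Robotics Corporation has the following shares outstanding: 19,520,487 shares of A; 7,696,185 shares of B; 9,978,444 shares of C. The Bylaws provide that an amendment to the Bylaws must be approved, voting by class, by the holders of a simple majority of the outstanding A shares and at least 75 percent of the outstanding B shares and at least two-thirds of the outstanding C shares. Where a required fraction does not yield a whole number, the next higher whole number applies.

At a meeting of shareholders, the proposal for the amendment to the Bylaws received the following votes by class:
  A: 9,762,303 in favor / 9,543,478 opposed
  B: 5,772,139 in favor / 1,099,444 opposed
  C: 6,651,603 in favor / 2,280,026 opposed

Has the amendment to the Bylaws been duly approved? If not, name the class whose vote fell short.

Not approved — the C shares did not give the required vote.

A: a majority of 19520487 is 9760244; 9,760,244 required, 9,762,303 in favor — approved.
B: 3/4 of 7696185 = 5772138.75, rounded up to 5772139; 5,772,139 required, 5,772,139 in favor — approved.
C: 2/3 of 9978444 = 6652296; 6,652,296 required, 6,651,603 in favor — not approved.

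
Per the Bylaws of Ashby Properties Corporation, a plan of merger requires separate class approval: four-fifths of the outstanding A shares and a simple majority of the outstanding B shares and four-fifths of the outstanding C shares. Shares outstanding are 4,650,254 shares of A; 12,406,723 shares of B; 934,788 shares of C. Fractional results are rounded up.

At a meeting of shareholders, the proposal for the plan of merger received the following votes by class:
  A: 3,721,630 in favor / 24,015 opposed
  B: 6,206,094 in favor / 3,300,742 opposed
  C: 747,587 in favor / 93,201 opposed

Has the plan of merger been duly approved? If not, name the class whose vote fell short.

Not approved — the C shares did not give the required vote.

A: 4/5 of 4650254 = 3720203.20, rounded up to 3720204; 3,720,204 required, 3,721,630 in favor — approved.
B: a majority of 12406723 is 6203362; 6,203,362 required, 6,206,094 in favor — approved.
C: 4/5 of 934788 = 747830.40, rounded up to 747831; 747,831 required, 747,587 in favor — not approved.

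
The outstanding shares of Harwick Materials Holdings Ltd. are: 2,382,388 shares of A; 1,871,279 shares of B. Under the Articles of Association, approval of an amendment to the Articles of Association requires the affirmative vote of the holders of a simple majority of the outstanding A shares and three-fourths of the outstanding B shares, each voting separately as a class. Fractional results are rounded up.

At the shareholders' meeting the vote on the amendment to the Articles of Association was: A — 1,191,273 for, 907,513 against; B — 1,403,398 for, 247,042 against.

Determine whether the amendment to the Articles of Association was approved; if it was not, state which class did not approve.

Not approved — the B shares did not give the required vote.

A: a majority of 2382388 is 1191195; 1,191,195 required, 1,191,273 in favor — approved.
B: 3/4 of 1871279 = 1403459.25, rounded up to 1403460; 1,403,460 required, 1,403,398 in favor — not approved.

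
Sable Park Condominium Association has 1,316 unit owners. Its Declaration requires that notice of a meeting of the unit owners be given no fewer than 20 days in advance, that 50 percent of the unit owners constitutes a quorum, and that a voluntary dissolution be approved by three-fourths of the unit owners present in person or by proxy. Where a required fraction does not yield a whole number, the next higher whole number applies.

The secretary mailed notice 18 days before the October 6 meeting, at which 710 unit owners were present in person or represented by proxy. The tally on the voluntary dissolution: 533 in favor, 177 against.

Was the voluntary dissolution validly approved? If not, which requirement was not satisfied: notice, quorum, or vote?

Invalid — notice requirement not satisfied.

Notice: 18 days given; 20 required. Not satisfied.
Quorum: 50% of 1,316 = 658; 710 present. Satisfied.
Vote: requires three-fourths of those present (710); 3/4 of 710 = 532.50, rounded up to 533, so 533 needed; 533 in favor. Satisfied.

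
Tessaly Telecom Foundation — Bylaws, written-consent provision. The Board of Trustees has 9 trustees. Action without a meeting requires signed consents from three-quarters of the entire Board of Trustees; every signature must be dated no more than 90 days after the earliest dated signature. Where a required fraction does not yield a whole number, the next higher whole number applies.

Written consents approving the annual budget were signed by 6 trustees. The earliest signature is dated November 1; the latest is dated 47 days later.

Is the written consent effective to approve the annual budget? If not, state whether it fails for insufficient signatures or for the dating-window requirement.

Not effective — insufficient signatures.

Signatures required: three-quarters of 9 — 3/4 of 9 = 6.75, rounded up to 7, so 7 needed; 6 signed. Insufficient.
Dating window: the latest signature is 47 days after the earliest; the limit is 90 days. Within the window.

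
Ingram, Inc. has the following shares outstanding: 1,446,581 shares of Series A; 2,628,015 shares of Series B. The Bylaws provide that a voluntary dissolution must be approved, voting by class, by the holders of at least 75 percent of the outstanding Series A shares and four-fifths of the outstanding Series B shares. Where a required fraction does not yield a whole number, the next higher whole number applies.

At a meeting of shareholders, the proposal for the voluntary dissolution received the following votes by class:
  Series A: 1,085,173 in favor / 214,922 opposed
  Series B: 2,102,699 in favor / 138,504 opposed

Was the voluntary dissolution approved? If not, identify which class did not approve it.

Approved — every class gave the required vote.

Series A: 3/4 of 1446581 = 1084935.75, rounded up to 1084936; 1,084,936 required, 1,085,173 in favor — approved.
Series B: 4/5 of 2628015 = 2102412; 2,102,412 required, 2,102,699 in favor — approved.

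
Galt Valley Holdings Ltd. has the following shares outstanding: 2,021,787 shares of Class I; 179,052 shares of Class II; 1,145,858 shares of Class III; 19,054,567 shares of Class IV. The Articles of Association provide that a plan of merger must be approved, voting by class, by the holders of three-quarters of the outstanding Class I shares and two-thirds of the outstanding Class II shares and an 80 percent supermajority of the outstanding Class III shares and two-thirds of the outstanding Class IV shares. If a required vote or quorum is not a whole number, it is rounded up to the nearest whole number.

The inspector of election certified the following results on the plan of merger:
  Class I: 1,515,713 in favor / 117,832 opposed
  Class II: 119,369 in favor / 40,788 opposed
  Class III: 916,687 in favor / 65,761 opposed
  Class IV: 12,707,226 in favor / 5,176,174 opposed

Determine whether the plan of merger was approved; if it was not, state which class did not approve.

Class I: 3/4 of 2021787 = 1516340.25, rounded up to 1516341; 1,516,341 required, 1,515,713 in favor — not approved.
Class II: 2/3 of 179052 = 119368; 119,368 required, 119,369 in favor — approved.
Class III: 4/5 of 1145858 = 916686.40, rounded up to 916687; 916,687 required, 916,687 in favor — approved.
Class IV: 2/3 of 19054567 = 12703044.67, rounded up to 12703045; 12,703,045 required, 12,707,226 in favor — approved.

Not approved — the Class I shares did not give the required vote.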